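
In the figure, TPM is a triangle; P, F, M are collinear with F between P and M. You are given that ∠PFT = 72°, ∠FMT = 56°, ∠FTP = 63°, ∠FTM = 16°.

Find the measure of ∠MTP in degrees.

1. ∠FPT = 45°  [△TPF]
2. ∠PMT = 56°  [F on ray MP]
3. ∠MPT = 45°  [F on ray PM]
4. ∠MTP = 79°  [△TPM]

∠MTP = 79°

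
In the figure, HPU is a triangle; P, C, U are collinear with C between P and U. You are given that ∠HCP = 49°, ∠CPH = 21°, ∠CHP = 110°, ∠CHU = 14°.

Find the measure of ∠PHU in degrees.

1. ∠HCU = 131°  [linear pair at C on PU]
2. ∠HPU = 21°  [C on ray PU]
3. ∠CUH = 35°  [△HCU]
4. ∠HUP = 35°  [C on ray UP]
5. ∠PHU = 124°  [△HPU]

∠PHU = 124°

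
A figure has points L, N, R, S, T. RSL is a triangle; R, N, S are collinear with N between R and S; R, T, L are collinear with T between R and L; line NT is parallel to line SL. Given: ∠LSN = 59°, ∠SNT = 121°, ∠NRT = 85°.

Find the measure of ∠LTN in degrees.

∠LTN = 144°

1. ∠RNT = 59°  [linear pair at N on RS]
2. ∠NTR = 36°  [△RNT]
3. ∠LTN = 144°  [linear pair at T on RL]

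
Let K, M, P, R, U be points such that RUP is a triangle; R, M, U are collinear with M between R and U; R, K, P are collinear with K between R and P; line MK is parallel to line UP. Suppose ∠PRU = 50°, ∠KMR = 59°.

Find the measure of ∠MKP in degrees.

∠MKP = 109°

1. ∠KRM = 50°  [M on RU, K on RP]
2. ∠MKR = 71°  [△RMK]
3. ∠MKP = 109°  [linear pair at K on RP]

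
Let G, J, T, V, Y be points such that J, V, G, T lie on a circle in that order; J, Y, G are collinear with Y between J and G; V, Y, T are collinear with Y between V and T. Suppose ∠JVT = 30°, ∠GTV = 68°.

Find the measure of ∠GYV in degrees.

∠GYV = 98°

1. ∠GJV = 68°  [same arc VG]
2. ∠JYV = 82°  [△JYV]
3. ∠GYV = 98°  [linear pair at Y on JG]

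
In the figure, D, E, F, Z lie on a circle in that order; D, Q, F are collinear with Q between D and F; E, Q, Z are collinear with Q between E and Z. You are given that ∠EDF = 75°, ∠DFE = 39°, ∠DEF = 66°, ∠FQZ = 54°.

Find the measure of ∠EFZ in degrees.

∠EFZ = 90°

1. ∠EZF = 75°  [same arc EF]
2. ∠DZE = 39°  [same arc DE]
3. ∠DQZ = 126°  [linear pair at Q on DF]
4. ∠FDZ = 15°  [△DQZ]
5. ∠FEZ = 15°  [same arc FZ]
6. ∠EFZ = 90°  [△EFZ]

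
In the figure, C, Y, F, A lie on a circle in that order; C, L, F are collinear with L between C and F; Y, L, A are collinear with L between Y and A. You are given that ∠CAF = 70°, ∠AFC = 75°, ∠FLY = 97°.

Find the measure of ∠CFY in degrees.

1. ∠ACF = 35°  [△CFA]
2. ∠AYF = 35°  [same arc FA]
3. ∠CFY = 48°  [△YLF]

∠CFY = 48°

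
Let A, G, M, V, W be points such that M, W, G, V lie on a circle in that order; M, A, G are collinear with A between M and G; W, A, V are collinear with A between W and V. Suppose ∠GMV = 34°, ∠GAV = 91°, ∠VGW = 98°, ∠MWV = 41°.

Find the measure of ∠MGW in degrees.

∠MGW = 57°

1. ∠VMW = 82°  [cyclic MWGV, opposite ∠M+∠G]
2. ∠MVW = 57°  [△MWV]
3. ∠MGW = 57°  [same arc MW]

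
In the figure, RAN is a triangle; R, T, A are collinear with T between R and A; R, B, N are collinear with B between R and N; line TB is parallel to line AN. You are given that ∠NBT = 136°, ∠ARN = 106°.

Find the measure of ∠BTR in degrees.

1. ∠RBT = 44°  [linear pair at B on RN]
2. ∠BRT = 106°  [T on RA, B on RN]
3. ∠BTR = 30°  [△RTB]

∠BTR = 30°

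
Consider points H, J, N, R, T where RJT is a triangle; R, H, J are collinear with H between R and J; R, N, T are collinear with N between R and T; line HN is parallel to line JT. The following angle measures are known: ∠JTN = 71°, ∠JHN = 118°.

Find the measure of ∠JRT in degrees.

1. ∠JTR = 71°  [N on ray TR]
2. ∠NHR = 62°  [linear pair at H on RJ]
3. ∠HNR = 71°  [HN∥JT, corresponding at N]
4. ∠HRN = 47°  [△RHN]
5. ∠JRT = 47°  [H on RJ, N on RT]

∠JRT = 47°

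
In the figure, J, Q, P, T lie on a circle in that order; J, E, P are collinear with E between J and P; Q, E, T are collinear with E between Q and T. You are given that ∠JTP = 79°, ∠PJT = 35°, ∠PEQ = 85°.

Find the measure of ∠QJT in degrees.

∠QJT = 54°

1. ∠JPT = 66°  [△JPT]
2. ∠JET = 85°  [vertical angles at E]
3. ∠JQT = 66°  [same arc JT]
4. ∠JTQ = 60°  [△JET]
5. ∠QJT = 54°  [△JQT]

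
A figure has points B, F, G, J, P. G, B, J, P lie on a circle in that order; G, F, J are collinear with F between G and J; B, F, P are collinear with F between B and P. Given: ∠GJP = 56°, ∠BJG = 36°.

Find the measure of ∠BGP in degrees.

1. ∠GBP = 56°  [same arc GP]
2. ∠BPG = 36°  [same arc GB]
3. ∠BGP = 88°  [△GBP]

∠BGP = 88°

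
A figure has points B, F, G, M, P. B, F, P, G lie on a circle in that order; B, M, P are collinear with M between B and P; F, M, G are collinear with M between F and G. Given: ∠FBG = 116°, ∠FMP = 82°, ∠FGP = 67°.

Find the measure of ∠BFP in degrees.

1. ∠FPG = 64°  [cyclic BFPG, opposite ∠B+∠P]
2. ∠FBP = 67°  [same arc FP]
3. ∠GFP = 49°  [△FPG]
4. ∠BPF = 49°  [△FMP]
5. ∠BFP = 64°  [△BFP]

∠BFP = 64°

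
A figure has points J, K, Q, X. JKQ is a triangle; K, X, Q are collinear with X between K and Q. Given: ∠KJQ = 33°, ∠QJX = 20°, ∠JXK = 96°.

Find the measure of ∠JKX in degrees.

∠JKX = 71°

1. ∠JXQ = 84°  [linear pair at X on KQ]
2. ∠JQX = 76°  [△JXQ]
3. ∠JQK = 76°  [X on ray QK]
4. ∠JKQ = 71°  [△JKQ]
5. ∠JKX = 71°  [X on ray KQ]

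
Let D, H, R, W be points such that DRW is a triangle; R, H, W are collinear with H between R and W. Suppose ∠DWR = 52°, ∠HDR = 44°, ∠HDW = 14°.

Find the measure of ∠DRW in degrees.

∠DRW = 70°

1. ∠DWH = 52°  [H on ray WR]
2. ∠DHW = 114°  [△DHW]
3. ∠DHR = 66°  [linear pair at H on RW]
4. ∠DRH = 70°  [△DRH]
5. ∠DRW = 70°  [H on ray RW]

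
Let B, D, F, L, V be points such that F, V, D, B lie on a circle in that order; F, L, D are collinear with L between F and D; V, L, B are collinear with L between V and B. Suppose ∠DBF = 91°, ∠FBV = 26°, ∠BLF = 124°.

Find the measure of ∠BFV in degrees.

1. ∠DVF = 89°  [cyclic FVDB, opposite ∠V+∠B]
2. ∠FDV = 26°  [same arc FV]
3. ∠DLV = 124°  [vertical angles at L]
4. ∠DFV = 65°  [△FVD]
5. ∠FLV = 56°  [linear pair at L on FD]
6. ∠BVF = 59°  [△FLV]
7. ∠BFV = 95°  [△FVB]

∠BFV = 95°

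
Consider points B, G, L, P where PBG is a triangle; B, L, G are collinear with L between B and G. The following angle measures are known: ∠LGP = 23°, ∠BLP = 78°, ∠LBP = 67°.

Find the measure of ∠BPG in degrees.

1. ∠BGP = 23°  [L on ray GB]
2. ∠GBP = 67°  [L on ray BG]
3. ∠BPG = 90°  [△PBG]

∠BPG = 90°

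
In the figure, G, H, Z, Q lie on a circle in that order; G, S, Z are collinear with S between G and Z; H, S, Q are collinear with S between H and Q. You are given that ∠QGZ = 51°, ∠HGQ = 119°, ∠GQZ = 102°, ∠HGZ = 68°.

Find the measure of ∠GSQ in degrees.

1. ∠QHZ = 51°  [same arc ZQ]
2. ∠GHZ = 78°  [cyclic GHZQ, opposite ∠H+∠Q]
3. ∠GZH = 34°  [△GHZ]
4. ∠HSZ = 95°  [△HSZ]
5. ∠GSQ = 95°  [vertical angles at S]

∠GSQ = 95°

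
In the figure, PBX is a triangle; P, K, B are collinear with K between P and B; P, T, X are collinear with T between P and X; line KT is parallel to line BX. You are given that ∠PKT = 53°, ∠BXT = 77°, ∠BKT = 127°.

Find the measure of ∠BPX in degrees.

1. ∠PBX = 53°  [KT∥BX, corresponding at K]
2. ∠BXP = 77°  [T on ray XP]
3. ∠BPX = 50°  [△PBX]

∠BPX = 50°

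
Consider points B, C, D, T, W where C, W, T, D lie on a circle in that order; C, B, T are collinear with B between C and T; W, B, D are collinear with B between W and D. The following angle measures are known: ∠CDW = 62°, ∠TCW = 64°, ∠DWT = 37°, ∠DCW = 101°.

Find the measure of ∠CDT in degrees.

1. ∠CTW = 62°  [same arc CW]
2. ∠CWT = 54°  [△CWT]
3. ∠CDT = 126°  [cyclic CWTD, opposite ∠W+∠D]

∠CDT = 126°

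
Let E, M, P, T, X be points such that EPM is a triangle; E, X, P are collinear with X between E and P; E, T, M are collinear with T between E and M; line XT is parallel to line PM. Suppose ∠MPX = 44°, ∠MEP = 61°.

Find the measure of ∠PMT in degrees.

∠PMT = 75°

1. ∠EPM = 44°  [X on ray PE]
2. ∠EMP = 75°  [△EPM]
3. ∠PMT = 75°  [T on ray ME]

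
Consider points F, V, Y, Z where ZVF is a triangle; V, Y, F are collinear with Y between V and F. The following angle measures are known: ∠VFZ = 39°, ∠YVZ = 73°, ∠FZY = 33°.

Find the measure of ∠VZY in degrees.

1. ∠YFZ = 39°  [Y on ray FV]
2. ∠FYZ = 108°  [△ZYF]
3. ∠VYZ = 72°  [linear pair at Y on VF]
4. ∠VZY = 35°  [△ZVY]

∠VZY = 35°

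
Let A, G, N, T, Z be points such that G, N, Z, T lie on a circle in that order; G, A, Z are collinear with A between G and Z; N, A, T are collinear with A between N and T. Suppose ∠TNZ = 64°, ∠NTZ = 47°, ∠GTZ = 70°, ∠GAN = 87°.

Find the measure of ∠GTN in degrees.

1. ∠NZT = 69°  [△NZT]
2. ∠NGZ = 47°  [same arc NZ]
3. ∠GNT = 46°  [△GAN]
4. ∠NGT = 111°  [cyclic GNZT, opposite ∠G+∠Z]
5. ∠GTN = 23°  [△GNT]

∠GTN = 23°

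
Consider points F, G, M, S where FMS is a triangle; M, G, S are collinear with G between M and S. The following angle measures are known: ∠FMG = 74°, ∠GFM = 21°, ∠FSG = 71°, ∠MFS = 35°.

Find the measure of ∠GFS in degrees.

∠GFS = 14°

1. ∠FGM = 85°  [△FMG]
2. ∠FGS = 95°  [linear pair at G on MS]
3. ∠GFS = 14°  [△FGS]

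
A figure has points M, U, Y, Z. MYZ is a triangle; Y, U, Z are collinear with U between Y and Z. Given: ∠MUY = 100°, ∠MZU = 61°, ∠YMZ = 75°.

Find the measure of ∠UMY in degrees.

∠UMY = 36°

1. ∠MZY = 61°  [U on ray ZY]
2. ∠MYZ = 44°  [△MYZ]
3. ∠MYU = 44°  [U on ray YZ]
4. ∠UMY = 36°  [△MYU]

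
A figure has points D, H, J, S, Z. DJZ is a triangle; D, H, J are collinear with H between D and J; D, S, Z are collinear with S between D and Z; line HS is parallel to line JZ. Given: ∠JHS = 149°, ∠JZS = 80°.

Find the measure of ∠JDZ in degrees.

∠JDZ = 69°

1. ∠DHS = 31°  [linear pair at H on DJ]
2. ∠DZJ = 80°  [S on ray ZD]
3. ∠DJZ = 31°  [HS∥JZ, corresponding at H]
4. ∠JDZ = 69°  [△DJZ]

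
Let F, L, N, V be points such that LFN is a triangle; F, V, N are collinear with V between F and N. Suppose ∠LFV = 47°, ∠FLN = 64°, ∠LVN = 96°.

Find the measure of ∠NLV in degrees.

∠NLV = 15°

1. ∠LFN = 47°  [V on ray FN]
2. ∠FNL = 69°  [△LFN]
3. ∠LNV = 69°  [V on ray NF]
4. ∠NLV = 15°  [△LVN]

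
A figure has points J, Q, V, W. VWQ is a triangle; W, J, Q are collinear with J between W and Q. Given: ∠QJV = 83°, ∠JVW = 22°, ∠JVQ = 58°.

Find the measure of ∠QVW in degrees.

∠QVW = 80°

1. ∠JQV = 39°  [△VJQ]
2. ∠VJW = 97°  [linear pair at J on WQ]
3. ∠JWV = 61°  [△VWJ]
4. ∠VQW = 39°  [J on ray QW]
5. ∠QWV = 61°  [J on ray WQ]
6. ∠QVW = 80°  [△VWQ]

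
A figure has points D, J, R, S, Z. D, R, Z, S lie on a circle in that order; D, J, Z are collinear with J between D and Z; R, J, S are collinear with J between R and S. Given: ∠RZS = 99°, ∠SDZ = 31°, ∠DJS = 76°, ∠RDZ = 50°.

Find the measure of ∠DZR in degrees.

1. ∠SRZ = 31°  [same arc ZS]
2. ∠RJZ = 76°  [vertical angles at J]
3. ∠DZR = 73°  [△RJZ]

∠DZR = 73°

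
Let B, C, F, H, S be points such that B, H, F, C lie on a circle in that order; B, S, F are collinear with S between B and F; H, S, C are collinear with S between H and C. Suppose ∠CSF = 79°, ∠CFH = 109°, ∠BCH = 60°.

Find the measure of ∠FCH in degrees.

1. ∠BSH = 79°  [vertical angles at S]
2. ∠CBH = 71°  [cyclic BHFC, opposite ∠B+∠F]
3. ∠BHC = 49°  [△BHC]
4. ∠FBH = 52°  [△BSH]
5. ∠FCH = 52°  [same arc HF]

∠FCH = 52°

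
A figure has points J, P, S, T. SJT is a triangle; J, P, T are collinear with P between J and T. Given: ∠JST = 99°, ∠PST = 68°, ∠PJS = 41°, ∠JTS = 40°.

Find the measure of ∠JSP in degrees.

1. ∠PTS = 40°  [P on ray TJ]
2. ∠SPT = 72°  [△SPT]
3. ∠JPS = 108°  [linear pair at P on JT]
4. ∠JSP = 31°  [△SJP]

∠JSP = 31°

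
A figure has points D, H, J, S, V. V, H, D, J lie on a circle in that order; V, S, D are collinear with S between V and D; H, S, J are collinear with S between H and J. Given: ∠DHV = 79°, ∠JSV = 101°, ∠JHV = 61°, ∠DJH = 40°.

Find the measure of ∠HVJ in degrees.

1. ∠DJV = 101°  [cyclic VHDJ, opposite ∠H+∠J]
2. ∠JDV = 61°  [same arc VJ]
3. ∠DVJ = 18°  [△VDJ]
4. ∠HJV = 61°  [△VSJ]
5. ∠HVJ = 58°  [△VHJ]

∠HVJ = 58°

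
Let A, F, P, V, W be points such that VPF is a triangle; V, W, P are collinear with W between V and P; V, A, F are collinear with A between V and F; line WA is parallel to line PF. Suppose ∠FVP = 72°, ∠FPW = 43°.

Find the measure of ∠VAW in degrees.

∠VAW = 65°

1. ∠FPV = 43°  [W on ray PV]
2. ∠PFV = 65°  [△VPF]
3. ∠VAW = 65°  [WA∥PF, corresponding at A]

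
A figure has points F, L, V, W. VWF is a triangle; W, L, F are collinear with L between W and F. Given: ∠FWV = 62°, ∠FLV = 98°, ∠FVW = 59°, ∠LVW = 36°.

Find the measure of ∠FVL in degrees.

1. ∠VFW = 59°  [△VWF]
2. ∠LFV = 59°  [L on ray FW]
3. ∠FVL = 23°  [△VLF]

∠FVL = 23°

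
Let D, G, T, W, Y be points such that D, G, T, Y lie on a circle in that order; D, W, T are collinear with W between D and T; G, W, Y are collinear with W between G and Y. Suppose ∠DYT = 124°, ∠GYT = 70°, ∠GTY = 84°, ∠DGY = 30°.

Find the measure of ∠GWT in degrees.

1. ∠DGT = 56°  [cyclic DGTY, opposite ∠G+∠Y]
2. ∠GDT = 70°  [same arc GT]
3. ∠TGY = 26°  [△GTY]
4. ∠DTG = 54°  [△DGT]
5. ∠GWT = 100°  [△GWT]

∠GWT = 100°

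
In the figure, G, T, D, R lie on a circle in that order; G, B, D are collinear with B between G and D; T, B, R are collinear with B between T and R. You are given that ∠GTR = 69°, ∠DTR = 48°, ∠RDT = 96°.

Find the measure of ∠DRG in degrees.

1. ∠GDR = 69°  [same arc GR]
2. ∠DGR = 48°  [same arc DR]
3. ∠DRG = 63°  [△GDR]

∠DRG = 63°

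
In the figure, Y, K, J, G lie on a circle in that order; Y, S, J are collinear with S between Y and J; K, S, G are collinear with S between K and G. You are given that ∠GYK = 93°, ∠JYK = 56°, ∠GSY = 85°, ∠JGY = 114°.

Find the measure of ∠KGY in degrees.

∠KGY = 58°

1. ∠GJK = 87°  [cyclic YKJG, opposite ∠Y+∠J]
2. ∠JGK = 56°  [same arc KJ]
3. ∠JSK = 85°  [vertical angles at S]
4. ∠GKJ = 37°  [△KJG]
5. ∠KJY = 58°  [△KSJ]
6. ∠KGY = 58°  [same arc YK]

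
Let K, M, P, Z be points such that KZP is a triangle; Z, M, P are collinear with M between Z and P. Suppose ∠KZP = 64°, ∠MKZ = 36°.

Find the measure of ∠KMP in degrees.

∠KMP = 100°

1. ∠KZM = 64°  [M on ray ZP]
2. ∠KMZ = 80°  [△KZM]
3. ∠KMP = 100°  [linear pair at M on ZP]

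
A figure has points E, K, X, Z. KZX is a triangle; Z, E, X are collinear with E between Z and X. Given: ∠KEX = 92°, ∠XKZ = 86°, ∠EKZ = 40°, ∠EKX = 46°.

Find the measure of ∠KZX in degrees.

∠KZX = 52°

1. ∠KEZ = 88°  [linear pair at E on ZX]
2. ∠EZK = 52°  [△KZE]
3. ∠KZX = 52°  [E on ray ZX]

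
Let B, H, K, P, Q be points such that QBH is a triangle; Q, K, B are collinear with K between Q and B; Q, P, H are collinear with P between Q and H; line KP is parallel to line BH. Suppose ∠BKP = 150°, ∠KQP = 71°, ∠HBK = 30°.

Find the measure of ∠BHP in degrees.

∠BHP = 79°

1. ∠PKQ = 30°  [linear pair at K on QB]
2. ∠KPQ = 79°  [△QKP]
3. ∠HPK = 101°  [linear pair at P on QH]
4. ∠BHP = 79°  [KP∥BH, co-interior at H–P]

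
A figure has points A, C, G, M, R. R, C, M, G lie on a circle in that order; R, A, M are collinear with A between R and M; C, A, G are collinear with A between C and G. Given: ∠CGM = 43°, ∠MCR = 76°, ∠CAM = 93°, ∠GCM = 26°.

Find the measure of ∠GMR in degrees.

1. ∠MGR = 104°  [cyclic RCMG, opposite ∠C+∠G]
2. ∠GRM = 26°  [same arc MG]
3. ∠GMR = 50°  [△RMG]

∠GMR = 50°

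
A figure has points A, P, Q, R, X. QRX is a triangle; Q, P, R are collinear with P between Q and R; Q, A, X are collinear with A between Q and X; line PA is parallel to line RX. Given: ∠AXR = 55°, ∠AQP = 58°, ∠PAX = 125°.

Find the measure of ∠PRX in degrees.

∠PRX = 67°

1. ∠QXR = 55°  [A on ray XQ]
2. ∠RQX = 58°  [P on QR, A on QX]
3. ∠QRX = 67°  [△QRX]
4. ∠PRX = 67°  [P on ray RQ]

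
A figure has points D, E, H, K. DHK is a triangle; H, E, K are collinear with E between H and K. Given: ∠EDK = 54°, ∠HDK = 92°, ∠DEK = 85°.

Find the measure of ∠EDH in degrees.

∠EDH = 38°

1. ∠DKE = 41°  [△DEK]
2. ∠DEH = 95°  [linear pair at E on HK]
3. ∠DKH = 41°  [E on ray KH]
4. ∠DHK = 47°  [△DHK]
5. ∠DHE = 47°  [E on ray HK]
6. ∠EDH = 38°  [△DHE]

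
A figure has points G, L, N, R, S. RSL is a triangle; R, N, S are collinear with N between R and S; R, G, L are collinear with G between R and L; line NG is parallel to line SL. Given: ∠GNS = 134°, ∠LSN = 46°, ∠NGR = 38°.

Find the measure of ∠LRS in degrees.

∠LRS = 96°

1. ∠LSR = 46°  [N on ray SR]
2. ∠RLS = 38°  [NG∥SL, corresponding at G]
3. ∠LRS = 96°  [△RSL]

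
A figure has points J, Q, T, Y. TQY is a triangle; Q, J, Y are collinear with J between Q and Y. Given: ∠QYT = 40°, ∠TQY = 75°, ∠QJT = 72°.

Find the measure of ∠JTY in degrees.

∠JTY = 32°

1. ∠JYT = 40°  [J on ray YQ]
2. ∠TJY = 108°  [linear pair at J on QY]
3. ∠JTY = 32°  [△TJY]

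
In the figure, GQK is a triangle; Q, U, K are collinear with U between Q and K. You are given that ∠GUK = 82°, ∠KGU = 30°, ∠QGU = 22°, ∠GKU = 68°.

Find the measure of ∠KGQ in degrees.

∠KGQ = 52°

1. ∠GUQ = 98°  [linear pair at U on QK]
2. ∠GQU = 60°  [△GQU]
3. ∠GKQ = 68°  [U on ray KQ]
4. ∠GQK = 60°  [U on ray QK]
5. ∠KGQ = 52°  [△GQK]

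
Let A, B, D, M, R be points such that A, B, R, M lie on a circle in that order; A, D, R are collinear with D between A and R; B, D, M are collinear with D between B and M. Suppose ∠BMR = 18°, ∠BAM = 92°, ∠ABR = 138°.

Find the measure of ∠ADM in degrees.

1. ∠BAR = 18°  [same arc BR]
2. ∠BRM = 88°  [cyclic ABRM, opposite ∠A+∠R]
3. ∠ARB = 24°  [△ABR]
4. ∠MBR = 74°  [△BRM]
5. ∠AMB = 24°  [same arc AB]
6. ∠MAR = 74°  [same arc RM]
7. ∠ADM = 82°  [△ADM]

∠ADM = 82°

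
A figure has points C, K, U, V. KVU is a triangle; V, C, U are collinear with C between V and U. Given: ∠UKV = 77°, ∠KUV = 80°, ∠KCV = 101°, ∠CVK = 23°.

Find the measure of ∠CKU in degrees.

1. ∠CUK = 80°  [C on ray UV]
2. ∠KCU = 79°  [linear pair at C on VU]
3. ∠CKU = 21°  [△KCU]

∠CKU = 21°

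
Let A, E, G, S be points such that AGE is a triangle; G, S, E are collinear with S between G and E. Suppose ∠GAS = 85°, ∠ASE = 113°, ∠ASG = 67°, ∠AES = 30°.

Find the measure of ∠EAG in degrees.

1. ∠AGS = 28°  [△AGS]
2. ∠AEG = 30°  [S on ray EG]
3. ∠AGE = 28°  [S on ray GE]
4. ∠EAG = 122°  [△AGE]

∠EAG = 122°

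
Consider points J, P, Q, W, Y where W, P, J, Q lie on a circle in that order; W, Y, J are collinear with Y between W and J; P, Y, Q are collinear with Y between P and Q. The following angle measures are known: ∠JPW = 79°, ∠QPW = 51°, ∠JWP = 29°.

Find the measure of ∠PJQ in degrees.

1. ∠JQW = 101°  [cyclic WPJQ, opposite ∠P+∠Q]
2. ∠QJW = 51°  [same arc WQ]
3. ∠JQP = 29°  [same arc PJ]
4. ∠JWQ = 28°  [△WJQ]
5. ∠JPQ = 28°  [same arc JQ]
6. ∠PJQ = 123°  [△PJQ]

∠PJQ = 123°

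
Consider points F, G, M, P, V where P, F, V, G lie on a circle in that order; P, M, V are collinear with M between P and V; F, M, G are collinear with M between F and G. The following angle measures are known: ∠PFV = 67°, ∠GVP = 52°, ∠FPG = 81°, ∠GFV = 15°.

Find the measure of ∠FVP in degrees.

∠FVP = 47°

1. ∠GFP = 52°  [same arc PG]
2. ∠FGP = 47°  [△PFG]
3. ∠FVP = 47°  [same arc PF]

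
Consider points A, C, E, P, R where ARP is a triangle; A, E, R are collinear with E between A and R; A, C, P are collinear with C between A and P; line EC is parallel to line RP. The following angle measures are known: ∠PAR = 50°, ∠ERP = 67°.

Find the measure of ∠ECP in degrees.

∠ECP = 117°

1. ∠ARP = 67°  [E on ray RA]
2. ∠APR = 63°  [△ARP]
3. ∠ACE = 63°  [EC∥RP, corresponding at C]
4. ∠ECP = 117°  [linear pair at C on AP]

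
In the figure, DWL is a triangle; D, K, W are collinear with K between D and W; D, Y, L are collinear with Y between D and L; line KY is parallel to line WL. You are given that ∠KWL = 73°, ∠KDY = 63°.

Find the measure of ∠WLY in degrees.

∠WLY = 44°

1. ∠DWL = 73°  [K on ray WD]
2. ∠LDW = 63°  [K on DW, Y on DL]
3. ∠DLW = 44°  [△DWL]
4. ∠WLY = 44°  [Y on ray LD]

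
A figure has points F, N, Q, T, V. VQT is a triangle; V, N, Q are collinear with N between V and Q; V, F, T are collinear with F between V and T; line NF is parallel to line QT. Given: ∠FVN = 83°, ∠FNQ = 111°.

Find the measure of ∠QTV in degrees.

∠QTV = 28°

1. ∠FNV = 69°  [linear pair at N on VQ]
2. ∠NFV = 28°  [△VNF]
3. ∠QTV = 28°  [NF∥QT, corresponding at F]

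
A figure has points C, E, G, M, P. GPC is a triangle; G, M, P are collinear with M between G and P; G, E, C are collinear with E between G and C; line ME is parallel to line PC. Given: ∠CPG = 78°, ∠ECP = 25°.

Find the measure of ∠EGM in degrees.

∠EGM = 77°

1. ∠GCP = 25°  [E on ray CG]
2. ∠CGP = 77°  [△GPC]
3. ∠EGM = 77°  [M on GP, E on GC]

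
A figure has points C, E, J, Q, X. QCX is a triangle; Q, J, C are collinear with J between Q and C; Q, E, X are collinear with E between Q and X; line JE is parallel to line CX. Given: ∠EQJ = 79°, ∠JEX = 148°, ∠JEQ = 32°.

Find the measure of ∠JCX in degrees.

1. ∠EJQ = 69°  [△QJE]
2. ∠CJE = 111°  [linear pair at J on QC]
3. ∠JCX = 69°  [JE∥CX, co-interior at C–J]

∠JCX = 69°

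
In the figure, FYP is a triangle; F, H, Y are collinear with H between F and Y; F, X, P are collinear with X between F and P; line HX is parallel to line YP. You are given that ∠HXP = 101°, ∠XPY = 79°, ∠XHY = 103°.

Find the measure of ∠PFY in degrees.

1. ∠FXH = 79°  [linear pair at X on FP]
2. ∠FHX = 77°  [linear pair at H on FY]
3. ∠HFX = 24°  [△FHX]
4. ∠PFY = 24°  [H on FY, X on FP]

∠PFY = 24°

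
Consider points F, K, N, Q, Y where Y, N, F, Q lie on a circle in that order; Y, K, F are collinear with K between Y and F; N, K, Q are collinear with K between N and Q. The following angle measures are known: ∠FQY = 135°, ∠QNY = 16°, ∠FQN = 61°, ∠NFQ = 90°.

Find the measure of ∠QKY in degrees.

1. ∠QFY = 16°  [same arc YQ]
2. ∠FKQ = 103°  [△FKQ]
3. ∠QKY = 77°  [linear pair at K on YF]

∠QKY = 77°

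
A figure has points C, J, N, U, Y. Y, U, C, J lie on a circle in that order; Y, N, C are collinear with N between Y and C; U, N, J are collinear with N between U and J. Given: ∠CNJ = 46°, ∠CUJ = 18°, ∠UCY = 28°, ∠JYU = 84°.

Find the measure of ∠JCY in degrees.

1. ∠UJY = 28°  [same arc YU]
2. ∠JUY = 68°  [△YUJ]
3. ∠JCY = 68°  [same arc YJ]

∠JCY = 68°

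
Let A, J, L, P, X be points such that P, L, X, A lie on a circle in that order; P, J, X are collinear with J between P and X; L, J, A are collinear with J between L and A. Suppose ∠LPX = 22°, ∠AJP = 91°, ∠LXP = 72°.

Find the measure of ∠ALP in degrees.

∠ALP = 69°

1. ∠LAX = 22°  [same arc LX]
2. ∠AJX = 89°  [linear pair at J on PX]
3. ∠AXP = 69°  [△XJA]
4. ∠ALP = 69°  [same arc PA]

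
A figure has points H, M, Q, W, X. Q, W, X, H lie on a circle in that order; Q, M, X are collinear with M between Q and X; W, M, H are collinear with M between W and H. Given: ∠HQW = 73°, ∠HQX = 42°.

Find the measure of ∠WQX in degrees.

1. ∠HXW = 107°  [cyclic QWXH, opposite ∠Q+∠X]
2. ∠HWX = 42°  [same arc XH]
3. ∠WHX = 31°  [△WXH]
4. ∠WQX = 31°  [same arc WX]

∠WQX = 31°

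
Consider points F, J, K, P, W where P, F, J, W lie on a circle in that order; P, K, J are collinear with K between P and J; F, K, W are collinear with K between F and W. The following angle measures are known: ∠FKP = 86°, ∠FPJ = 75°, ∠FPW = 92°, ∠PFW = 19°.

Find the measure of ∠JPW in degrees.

∠JPW = 17°

1. ∠JKW = 86°  [vertical angles at K]
2. ∠FWP = 69°  [△PFW]
3. ∠PKW = 94°  [linear pair at K on PJ]
4. ∠JPW = 17°  [△PKW]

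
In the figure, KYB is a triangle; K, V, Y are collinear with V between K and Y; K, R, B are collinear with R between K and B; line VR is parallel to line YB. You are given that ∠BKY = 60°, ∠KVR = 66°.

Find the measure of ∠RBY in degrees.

1. ∠RKV = 60°  [V on KY, R on KB]
2. ∠KRV = 54°  [△KVR]
3. ∠BRV = 126°  [linear pair at R on KB]
4. ∠RBY = 54°  [VR∥YB, co-interior at B–R]

∠RBY = 54°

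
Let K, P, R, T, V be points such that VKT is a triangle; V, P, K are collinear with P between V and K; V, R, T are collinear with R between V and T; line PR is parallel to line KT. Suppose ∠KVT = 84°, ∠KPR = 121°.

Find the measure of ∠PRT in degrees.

∠PRT = 143°

1. ∠PVR = 84°  [P on VK, R on VT]
2. ∠RPV = 59°  [linear pair at P on VK]
3. ∠PRV = 37°  [△VPR]
4. ∠PRT = 143°  [linear pair at R on VT]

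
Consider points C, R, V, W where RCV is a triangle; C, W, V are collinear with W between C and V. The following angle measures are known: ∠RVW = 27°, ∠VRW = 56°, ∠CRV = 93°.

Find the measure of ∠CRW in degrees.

1. ∠RWV = 97°  [△RWV]
2. ∠CVR = 27°  [W on ray VC]
3. ∠RCV = 60°  [△RCV]
4. ∠CWR = 83°  [linear pair at W on CV]
5. ∠RCW = 60°  [W on ray CV]
6. ∠CRW = 37°  [△RCW]

∠CRW = 37°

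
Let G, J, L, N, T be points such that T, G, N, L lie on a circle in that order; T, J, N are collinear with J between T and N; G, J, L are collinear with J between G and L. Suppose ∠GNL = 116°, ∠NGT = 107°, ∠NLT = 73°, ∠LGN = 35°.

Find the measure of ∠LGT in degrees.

∠LGT = 72°

1. ∠LTN = 35°  [same arc NL]
2. ∠LNT = 72°  [△TNL]
3. ∠LGT = 72°  [same arc TL]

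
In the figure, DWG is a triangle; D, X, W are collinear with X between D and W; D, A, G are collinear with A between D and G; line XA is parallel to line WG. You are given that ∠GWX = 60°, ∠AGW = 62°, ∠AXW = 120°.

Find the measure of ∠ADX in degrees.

1. ∠DGW = 62°  [A on ray GD]
2. ∠AXD = 60°  [linear pair at X on DW]
3. ∠DAX = 62°  [XA∥WG, corresponding at A]
4. ∠ADX = 58°  [△DXA]

∠ADX = 58°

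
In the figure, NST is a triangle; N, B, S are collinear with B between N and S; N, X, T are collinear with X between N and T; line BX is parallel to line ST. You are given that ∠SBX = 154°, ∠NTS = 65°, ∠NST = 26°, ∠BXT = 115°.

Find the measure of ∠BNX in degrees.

1. ∠NBX = 26°  [linear pair at B on NS]
2. ∠BXN = 65°  [BX∥ST, corresponding at X]
3. ∠BNX = 89°  [△NBX]

∠BNX = 89°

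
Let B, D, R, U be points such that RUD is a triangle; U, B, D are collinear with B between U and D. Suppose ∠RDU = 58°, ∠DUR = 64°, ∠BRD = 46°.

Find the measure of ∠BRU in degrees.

∠BRU = 12°

1. ∠BDR = 58°  [B on ray DU]
2. ∠BUR = 64°  [B on ray UD]
3. ∠DBR = 76°  [△RBD]
4. ∠RBU = 104°  [linear pair at B on UD]
5. ∠BRU = 12°  [△RUB]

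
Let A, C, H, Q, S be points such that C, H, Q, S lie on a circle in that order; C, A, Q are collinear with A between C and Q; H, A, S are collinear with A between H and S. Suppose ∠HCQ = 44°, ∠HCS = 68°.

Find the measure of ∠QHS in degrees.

1. ∠HSQ = 44°  [same arc HQ]
2. ∠HQS = 112°  [cyclic CHQS, opposite ∠C+∠Q]
3. ∠QHS = 24°  [△HQS]

∠QHS = 24°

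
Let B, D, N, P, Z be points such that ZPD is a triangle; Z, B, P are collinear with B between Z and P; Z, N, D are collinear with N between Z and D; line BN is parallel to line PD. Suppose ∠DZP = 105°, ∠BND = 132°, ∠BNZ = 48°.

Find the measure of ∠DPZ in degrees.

∠DPZ = 27°

1. ∠BZN = 105°  [B on ZP, N on ZD]
2. ∠NBZ = 27°  [△ZBN]
3. ∠DPZ = 27°  [BN∥PD, corresponding at B]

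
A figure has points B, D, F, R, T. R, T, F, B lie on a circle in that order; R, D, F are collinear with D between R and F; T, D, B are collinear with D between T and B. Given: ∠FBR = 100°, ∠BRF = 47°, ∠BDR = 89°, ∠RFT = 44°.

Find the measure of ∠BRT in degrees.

∠BRT = 103°

1. ∠BFR = 33°  [△RFB]
2. ∠RBT = 44°  [△RDB]
3. ∠BTR = 33°  [same arc RB]
4. ∠BRT = 103°  [△RTB]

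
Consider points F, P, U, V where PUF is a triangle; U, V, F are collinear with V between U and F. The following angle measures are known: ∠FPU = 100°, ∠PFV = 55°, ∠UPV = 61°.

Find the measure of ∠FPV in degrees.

1. ∠PFU = 55°  [V on ray FU]
2. ∠FUP = 25°  [△PUF]
3. ∠PUV = 25°  [V on ray UF]
4. ∠PVU = 94°  [△PUV]
5. ∠FVP = 86°  [linear pair at V on UF]
6. ∠FPV = 39°  [△PVF]

∠FPV = 39°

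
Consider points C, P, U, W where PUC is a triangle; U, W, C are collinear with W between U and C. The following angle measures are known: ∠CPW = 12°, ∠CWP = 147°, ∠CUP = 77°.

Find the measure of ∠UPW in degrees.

∠UPW = 70°

1. ∠PWU = 33°  [linear pair at W on UC]
2. ∠PUW = 77°  [W on ray UC]
3. ∠UPW = 70°  [△PUW]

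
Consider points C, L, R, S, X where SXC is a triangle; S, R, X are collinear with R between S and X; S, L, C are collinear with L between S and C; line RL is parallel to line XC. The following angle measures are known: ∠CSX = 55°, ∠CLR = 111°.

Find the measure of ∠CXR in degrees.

1. ∠LSR = 55°  [R on SX, L on SC]
2. ∠RLS = 69°  [linear pair at L on SC]
3. ∠LRS = 56°  [△SRL]
4. ∠LRX = 124°  [linear pair at R on SX]
5. ∠CXR = 56°  [RL∥XC, co-interior at X–R]

∠CXR = 56°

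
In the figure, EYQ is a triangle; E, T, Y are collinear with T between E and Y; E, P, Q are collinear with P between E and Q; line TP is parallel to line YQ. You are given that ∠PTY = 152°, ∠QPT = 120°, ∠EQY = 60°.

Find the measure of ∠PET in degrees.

∠PET = 92°

1. ∠ETP = 28°  [linear pair at T on EY]
2. ∠EPT = 60°  [linear pair at P on EQ]
3. ∠PET = 92°  [△ETP]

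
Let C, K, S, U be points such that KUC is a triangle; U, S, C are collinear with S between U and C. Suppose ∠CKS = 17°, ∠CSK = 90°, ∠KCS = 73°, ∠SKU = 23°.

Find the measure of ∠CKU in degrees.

1. ∠KSU = 90°  [linear pair at S on UC]
2. ∠KCU = 73°  [S on ray CU]
3. ∠KUS = 67°  [△KUS]
4. ∠CUK = 67°  [S on ray UC]
5. ∠CKU = 40°  [△KUC]

∠CKU = 40°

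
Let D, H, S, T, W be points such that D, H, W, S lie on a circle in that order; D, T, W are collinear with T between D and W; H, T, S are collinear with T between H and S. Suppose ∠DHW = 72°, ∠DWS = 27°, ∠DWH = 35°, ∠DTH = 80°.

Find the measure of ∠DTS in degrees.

∠DTS = 100°

1. ∠DSW = 108°  [cyclic DHWS, opposite ∠H+∠S]
2. ∠SDW = 45°  [△DWS]
3. ∠DSH = 35°  [same arc DH]
4. ∠DTS = 100°  [△DTS]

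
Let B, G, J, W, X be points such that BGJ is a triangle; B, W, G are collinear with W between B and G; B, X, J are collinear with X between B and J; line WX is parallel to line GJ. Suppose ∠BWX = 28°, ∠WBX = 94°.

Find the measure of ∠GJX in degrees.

1. ∠BXW = 58°  [△BWX]
2. ∠JXW = 122°  [linear pair at X on BJ]
3. ∠GJX = 58°  [WX∥GJ, co-interior at J–X]

∠GJX = 58°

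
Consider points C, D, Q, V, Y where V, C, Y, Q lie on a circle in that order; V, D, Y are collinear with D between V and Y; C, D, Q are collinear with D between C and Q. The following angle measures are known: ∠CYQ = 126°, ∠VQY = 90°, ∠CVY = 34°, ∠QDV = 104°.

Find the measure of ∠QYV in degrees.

∠QYV = 70°

1. ∠CQY = 34°  [same arc CY]
2. ∠QDY = 76°  [linear pair at D on VY]
3. ∠QYV = 70°  [△YDQ]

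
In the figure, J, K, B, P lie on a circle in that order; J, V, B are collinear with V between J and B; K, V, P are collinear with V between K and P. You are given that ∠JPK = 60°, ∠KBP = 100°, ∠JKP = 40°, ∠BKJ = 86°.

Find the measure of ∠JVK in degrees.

∠JVK = 106°

1. ∠JBK = 60°  [same arc JK]
2. ∠BJK = 34°  [△JKB]
3. ∠JVK = 106°  [△JVK]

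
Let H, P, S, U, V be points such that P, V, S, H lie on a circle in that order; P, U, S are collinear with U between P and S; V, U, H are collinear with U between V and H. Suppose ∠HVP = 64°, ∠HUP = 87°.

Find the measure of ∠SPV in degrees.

∠SPV = 23°

1. ∠HSP = 64°  [same arc PH]
2. ∠HUS = 93°  [linear pair at U on PS]
3. ∠SHV = 23°  [△SUH]
4. ∠SPV = 23°  [same arc VS]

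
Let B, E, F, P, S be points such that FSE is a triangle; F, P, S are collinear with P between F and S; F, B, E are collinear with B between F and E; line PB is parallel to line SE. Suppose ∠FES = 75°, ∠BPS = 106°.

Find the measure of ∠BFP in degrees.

∠BFP = 31°

1. ∠FBP = 75°  [PB∥SE, corresponding at B]
2. ∠BPF = 74°  [linear pair at P on FS]
3. ∠BFP = 31°  [△FPB]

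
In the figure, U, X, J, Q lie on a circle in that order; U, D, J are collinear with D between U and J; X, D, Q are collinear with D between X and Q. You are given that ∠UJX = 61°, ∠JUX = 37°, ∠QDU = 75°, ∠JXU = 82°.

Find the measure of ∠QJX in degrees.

1. ∠JQX = 37°  [same arc XJ]
2. ∠JDX = 75°  [vertical angles at D]
3. ∠JXQ = 44°  [△XDJ]
4. ∠QJX = 99°  [△XJQ]

∠QJX = 99°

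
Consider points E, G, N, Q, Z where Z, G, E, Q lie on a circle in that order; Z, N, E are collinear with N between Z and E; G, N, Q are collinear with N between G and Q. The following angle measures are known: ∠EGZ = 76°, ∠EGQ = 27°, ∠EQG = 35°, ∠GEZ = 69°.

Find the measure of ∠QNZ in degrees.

1. ∠EZQ = 27°  [same arc EQ]
2. ∠GQZ = 69°  [same arc ZG]
3. ∠QNZ = 84°  [△ZNQ]

∠QNZ = 84°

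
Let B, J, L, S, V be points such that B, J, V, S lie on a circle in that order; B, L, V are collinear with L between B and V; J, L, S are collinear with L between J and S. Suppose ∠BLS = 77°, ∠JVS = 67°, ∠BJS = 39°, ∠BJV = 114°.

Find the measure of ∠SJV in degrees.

∠SJV = 75°

1. ∠SLV = 103°  [linear pair at L on BV]
2. ∠BVS = 39°  [same arc BS]
3. ∠JSV = 38°  [△VLS]
4. ∠SJV = 75°  [△JVS]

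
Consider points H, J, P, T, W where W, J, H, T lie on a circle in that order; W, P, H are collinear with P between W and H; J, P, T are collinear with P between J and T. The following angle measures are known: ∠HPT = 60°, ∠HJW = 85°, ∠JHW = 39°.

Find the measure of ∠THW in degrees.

1. ∠TPW = 120°  [linear pair at P on WH]
2. ∠HTW = 95°  [cyclic WJHT, opposite ∠J+∠T]
3. ∠JTW = 39°  [same arc WJ]
4. ∠HWT = 21°  [△WPT]
5. ∠THW = 64°  [△WHT]

∠THW = 64°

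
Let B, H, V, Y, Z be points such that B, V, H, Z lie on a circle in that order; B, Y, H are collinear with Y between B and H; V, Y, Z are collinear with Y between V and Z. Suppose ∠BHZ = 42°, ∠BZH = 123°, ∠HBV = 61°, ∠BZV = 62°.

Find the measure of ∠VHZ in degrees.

∠VHZ = 104°

1. ∠HBZ = 15°  [△BHZ]
2. ∠HZV = 61°  [same arc VH]
3. ∠HVZ = 15°  [same arc HZ]
4. ∠VHZ = 104°  [△VHZ]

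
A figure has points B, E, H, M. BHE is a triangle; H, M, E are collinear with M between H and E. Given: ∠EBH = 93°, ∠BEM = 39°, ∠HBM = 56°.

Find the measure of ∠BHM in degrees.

∠BHM = 48°

1. ∠BEH = 39°  [M on ray EH]
2. ∠BHE = 48°  [△BHE]
3. ∠BHM = 48°  [M on ray HE]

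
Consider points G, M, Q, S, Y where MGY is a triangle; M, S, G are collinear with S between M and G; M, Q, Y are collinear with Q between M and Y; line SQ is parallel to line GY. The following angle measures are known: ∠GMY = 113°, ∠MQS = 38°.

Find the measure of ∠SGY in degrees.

1. ∠QMS = 113°  [S on MG, Q on MY]
2. ∠MSQ = 29°  [△MSQ]
3. ∠GSQ = 151°  [linear pair at S on MG]
4. ∠SGY = 29°  [SQ∥GY, co-interior at G–S]

∠SGY = 29°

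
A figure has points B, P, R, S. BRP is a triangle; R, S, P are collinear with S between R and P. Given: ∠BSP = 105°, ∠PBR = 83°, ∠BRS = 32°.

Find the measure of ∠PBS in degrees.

1. ∠BRP = 32°  [S on ray RP]
2. ∠BPR = 65°  [△BRP]
3. ∠BPS = 65°  [S on ray PR]
4. ∠PBS = 10°  [△BSP]

∠PBS = 10°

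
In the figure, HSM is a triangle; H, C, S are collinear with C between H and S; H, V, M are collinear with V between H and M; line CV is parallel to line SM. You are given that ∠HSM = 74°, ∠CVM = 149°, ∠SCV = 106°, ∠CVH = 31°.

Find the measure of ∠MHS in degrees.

1. ∠HCV = 74°  [CV∥SM, corresponding at C]
2. ∠CHV = 75°  [△HCV]
3. ∠MHS = 75°  [C on HS, V on HM]

∠MHS = 75°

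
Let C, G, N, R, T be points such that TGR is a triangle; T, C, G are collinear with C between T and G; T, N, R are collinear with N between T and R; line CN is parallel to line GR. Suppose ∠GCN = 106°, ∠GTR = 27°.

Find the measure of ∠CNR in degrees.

∠CNR = 101°

1. ∠NCT = 74°  [linear pair at C on TG]
2. ∠CTN = 27°  [C on TG, N on TR]
3. ∠CNT = 79°  [△TCN]
4. ∠CNR = 101°  [linear pair at N on TR]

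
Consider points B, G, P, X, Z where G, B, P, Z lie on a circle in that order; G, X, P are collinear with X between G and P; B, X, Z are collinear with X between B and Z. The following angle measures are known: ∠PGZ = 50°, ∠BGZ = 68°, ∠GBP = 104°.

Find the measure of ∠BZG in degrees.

1. ∠GZP = 76°  [cyclic GBPZ, opposite ∠B+∠Z]
2. ∠GPZ = 54°  [△GPZ]
3. ∠GBZ = 54°  [same arc GZ]
4. ∠BZG = 58°  [△GBZ]

∠BZG = 58°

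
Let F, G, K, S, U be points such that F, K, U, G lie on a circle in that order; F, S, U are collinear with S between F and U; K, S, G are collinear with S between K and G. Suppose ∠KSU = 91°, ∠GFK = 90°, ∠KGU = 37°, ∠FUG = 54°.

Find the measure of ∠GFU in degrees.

∠GFU = 53°

1. ∠GUK = 90°  [cyclic FKUG, opposite ∠F+∠U]
2. ∠GKU = 53°  [△KUG]
3. ∠GFU = 53°  [same arc UG]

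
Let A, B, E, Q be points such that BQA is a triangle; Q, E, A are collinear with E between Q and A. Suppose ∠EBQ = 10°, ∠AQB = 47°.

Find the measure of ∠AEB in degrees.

∠AEB = 57°

1. ∠BQE = 47°  [E on ray QA]
2. ∠BEQ = 123°  [△BQE]
3. ∠AEB = 57°  [linear pair at E on QA]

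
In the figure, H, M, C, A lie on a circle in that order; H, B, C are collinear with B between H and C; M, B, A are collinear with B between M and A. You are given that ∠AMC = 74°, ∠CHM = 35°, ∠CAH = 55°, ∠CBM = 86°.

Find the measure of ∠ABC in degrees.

∠ABC = 94°

1. ∠AHC = 74°  [same arc CA]
2. ∠CAM = 35°  [same arc MC]
3. ∠ACH = 51°  [△HCA]
4. ∠ABC = 94°  [△CBA]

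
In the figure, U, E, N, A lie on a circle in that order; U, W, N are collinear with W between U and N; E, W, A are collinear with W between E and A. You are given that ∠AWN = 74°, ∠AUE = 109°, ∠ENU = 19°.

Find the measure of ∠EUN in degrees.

∠EUN = 54°

1. ∠EWU = 74°  [vertical angles at W]
2. ∠EAU = 19°  [same arc UE]
3. ∠AEU = 52°  [△UEA]
4. ∠EUN = 54°  [△UWE]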